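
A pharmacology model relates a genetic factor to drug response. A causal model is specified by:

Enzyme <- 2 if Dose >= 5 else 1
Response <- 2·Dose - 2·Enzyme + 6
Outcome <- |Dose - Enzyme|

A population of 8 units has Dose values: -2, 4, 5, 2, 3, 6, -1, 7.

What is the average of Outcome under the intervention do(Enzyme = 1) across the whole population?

3.25

The intervention sets Enzyme=1 in all 8 units regardless of Dose. Recomputing Outcome per unit gives 3, 3, 4, 1, 2, 5, 2, 6; average 3.25.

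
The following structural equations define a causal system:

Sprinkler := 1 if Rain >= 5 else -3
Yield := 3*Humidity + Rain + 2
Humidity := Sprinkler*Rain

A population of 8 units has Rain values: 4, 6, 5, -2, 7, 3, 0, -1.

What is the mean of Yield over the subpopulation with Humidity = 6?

Observing Humidity=6 restricts to units where Humidity's equation naturally yields 6: Rain ∈ {6, -2}. In that subpopulation Yield = 26, 18, mean 22.

22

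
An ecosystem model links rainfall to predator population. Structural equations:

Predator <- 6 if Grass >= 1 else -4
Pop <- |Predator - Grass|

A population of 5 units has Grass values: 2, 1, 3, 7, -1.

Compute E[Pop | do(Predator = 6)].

4

The intervention sets Predator=6 in all 5 units regardless of Grass. Recomputing Pop per unit gives 4, 5, 3, 1, 7; average 4.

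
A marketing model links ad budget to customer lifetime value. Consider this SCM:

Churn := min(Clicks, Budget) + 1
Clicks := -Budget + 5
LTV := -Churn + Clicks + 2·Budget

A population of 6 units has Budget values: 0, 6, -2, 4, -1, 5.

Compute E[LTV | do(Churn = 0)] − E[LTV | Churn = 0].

-0.5

The intervention sets Churn=0 in all 6 units regardless of Budget. Recomputing LTV per unit gives 5, 11, 3, 9, 4, 10; average 7.
E[LTV|Churn=0] averages over only the 2 units with Churn=0 (Budget = 6, -1): LTV = 11, 4, mean 7.5.
Difference = 7 − 7.5 = -0.5.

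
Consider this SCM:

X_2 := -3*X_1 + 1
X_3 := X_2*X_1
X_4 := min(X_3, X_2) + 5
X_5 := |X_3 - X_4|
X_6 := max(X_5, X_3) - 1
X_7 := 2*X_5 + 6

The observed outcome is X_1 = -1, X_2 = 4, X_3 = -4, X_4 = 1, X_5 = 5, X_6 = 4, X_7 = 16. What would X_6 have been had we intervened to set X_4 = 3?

Under do(X_4=3), the mechanism X_4 := min(X_3, X_2) + 5 is discarded; X_4 is fixed at 3.
X_2 = -3*X_1 + 1  [with X_1=-1]  = 4
X_3 = X_2*X_1  [with X_2=4, X_1=-1]  = -4
X_5 = |X_3 - X_4|  [with X_3=-4, X_4=3]  = 7
X_6 = max(X_5, X_3) - 1  [with X_5=7, X_3=-4]  = 6

6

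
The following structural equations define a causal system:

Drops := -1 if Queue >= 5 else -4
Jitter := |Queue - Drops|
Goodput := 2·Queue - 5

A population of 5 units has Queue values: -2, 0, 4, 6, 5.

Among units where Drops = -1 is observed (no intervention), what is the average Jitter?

Observing Drops=-1 restricts to units where Drops's equation naturally yields -1: Queue ∈ {6, 5}. In that subpopulation Jitter = 7, 6, mean 6.5.

6.5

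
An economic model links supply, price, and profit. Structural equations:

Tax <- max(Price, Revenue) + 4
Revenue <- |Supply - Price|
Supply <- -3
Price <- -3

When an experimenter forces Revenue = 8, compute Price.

-3

Under do(Revenue=8), the mechanism Revenue <- |Supply - Price| is discarded; Revenue is fixed at 8.
Price is not downstream of the intervention, so its value is determined by the original equations.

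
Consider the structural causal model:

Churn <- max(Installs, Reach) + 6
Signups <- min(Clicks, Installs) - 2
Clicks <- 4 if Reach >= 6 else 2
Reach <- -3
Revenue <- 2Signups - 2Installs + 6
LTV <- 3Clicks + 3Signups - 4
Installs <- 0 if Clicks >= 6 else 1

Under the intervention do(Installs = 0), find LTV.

-4

The intervention breaks the incoming arrows to Installs: Installs <- 0 if Clicks >= 6 else 1 no longer applies, and Installs = 0.
Clicks = 4 if Reach >= 6 else 2  [with Reach=-3]  = 2
Signups = min(Clicks, Installs) - 2  [with Clicks=2, Installs=0]  = -2
LTV = 3Clicks + 3Signups - 4  [with Clicks=2, Signups=-2]  = -4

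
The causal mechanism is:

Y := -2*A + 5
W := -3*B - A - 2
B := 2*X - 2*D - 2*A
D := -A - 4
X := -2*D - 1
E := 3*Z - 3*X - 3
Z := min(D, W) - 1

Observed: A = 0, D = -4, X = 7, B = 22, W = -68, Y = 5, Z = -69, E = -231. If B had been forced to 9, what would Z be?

-30

The intervention breaks the incoming arrows to B: B := 2*X - 2*D - 2*A no longer applies, and B = 9.
D = -A - 4  [with A=0]  = -4
W = -3*B - A - 2  [with B=9, A=0]  = -29
Z = min(D, W) - 1  [with D=-4, W=-29]  = -30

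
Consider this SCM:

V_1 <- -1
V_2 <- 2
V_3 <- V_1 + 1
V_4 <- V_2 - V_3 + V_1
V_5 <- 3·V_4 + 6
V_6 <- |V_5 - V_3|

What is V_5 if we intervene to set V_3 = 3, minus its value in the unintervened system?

-9

do(V_3=3) replaces the equation V_3 <- V_1 + 1 with the constant V_3 = 3.
V_4 = V_2 - V_3 + V_1  [with V_2=2, V_3=3, V_1=-1]  = -2
V_5 = 3·V_4 + 6  [with V_4=-2]  = 0
Without intervention: V_3 = V_1 + 1  [with V_1=-1]  = 0; V_4 = V_2 - V_3 + V_1  [with V_2=2, V_3=0, V_1=-1]  = 1; V_5 = 3·V_4 + 6  [with V_4=1]  = 9.
Change = 0 − 9 = -9.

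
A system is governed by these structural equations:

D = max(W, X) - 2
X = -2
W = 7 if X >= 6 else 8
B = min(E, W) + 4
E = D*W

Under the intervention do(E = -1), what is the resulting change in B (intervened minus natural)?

-9

Intervening sets E = -1 and removes its equation (E = D*W).
W = 7 if X >= 6 else 8  [with X=-2]  = 8
B = min(E, W) + 4  [with E=-1, W=8]  = 3
Without intervention: W = 7 if X >= 6 else 8  [with X=-2]  = 8; D = max(W, X) - 2  [with W=8, X=-2]  = 6; E = D*W  [with D=6, W=8]  = 48; B = min(E, W) + 4  [with E=48, W=8]  = 12.
Change = 3 − 12 = -9.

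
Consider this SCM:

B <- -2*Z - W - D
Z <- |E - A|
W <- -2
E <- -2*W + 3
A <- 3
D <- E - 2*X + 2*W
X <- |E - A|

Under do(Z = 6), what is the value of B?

Intervening sets Z = 6 and removes its equation (Z <- |E - A|).
E = -2*W + 3  [with W=-2]  = 7
X = |E - A|  [with E=7, A=3]  = 4
D = E - 2*X + 2*W  [with E=7, X=4, W=-2]  = -5
B = -2*Z - W - D  [with Z=6, W=-2, D=-5]  = -5

-5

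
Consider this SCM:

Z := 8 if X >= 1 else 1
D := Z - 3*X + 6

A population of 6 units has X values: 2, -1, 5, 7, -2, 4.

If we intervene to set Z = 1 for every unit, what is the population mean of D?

The intervention sets Z=1 in all 6 units regardless of X. Recomputing D per unit gives 1, 10, -8, -14, 13, -5; average -0.5.

-0.5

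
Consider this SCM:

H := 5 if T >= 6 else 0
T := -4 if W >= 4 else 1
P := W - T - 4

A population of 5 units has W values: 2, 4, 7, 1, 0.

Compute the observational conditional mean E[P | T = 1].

Conditioning on T=1 selects the 3 unit(s) with W ∈ {2, 1, 0}. Their P values: -3, -4, -5. Mean = -4.

-4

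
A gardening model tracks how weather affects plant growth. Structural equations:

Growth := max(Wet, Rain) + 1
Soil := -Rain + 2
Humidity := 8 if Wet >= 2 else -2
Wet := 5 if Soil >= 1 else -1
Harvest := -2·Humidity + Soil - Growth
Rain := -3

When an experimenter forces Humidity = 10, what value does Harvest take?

The intervention breaks the incoming arrows to Humidity: Humidity := 8 if Wet >= 2 else -2 no longer applies, and Humidity = 10.
Soil = -Rain + 2  [with Rain=-3]  = 5
Wet = 5 if Soil >= 1 else -1  [with Soil=5]  = 5
Growth = max(Wet, Rain) + 1  [with Wet=5, Rain=-3]  = 6
Harvest = -2·Humidity + Soil - Growth  [with Humidity=10, Soil=5, Growth=6]  = -21

-21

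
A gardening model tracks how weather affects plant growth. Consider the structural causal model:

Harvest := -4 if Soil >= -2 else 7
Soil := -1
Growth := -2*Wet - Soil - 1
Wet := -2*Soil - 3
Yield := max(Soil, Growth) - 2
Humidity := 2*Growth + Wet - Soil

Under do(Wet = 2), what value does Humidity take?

-5

Under do(Wet=2), the mechanism Wet := -2*Soil - 3 is discarded; Wet is fixed at 2.
Growth = -2*Wet - Soil - 1  [with Wet=2, Soil=-1]  = -4
Humidity = 2*Growth + Wet - Soil  [with Growth=-4, Wet=2, Soil=-1]  = -5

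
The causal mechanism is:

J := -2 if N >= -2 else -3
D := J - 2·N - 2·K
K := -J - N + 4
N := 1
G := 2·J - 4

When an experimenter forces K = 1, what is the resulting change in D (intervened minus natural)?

The intervention breaks the incoming arrows to K: K := -J - N + 4 no longer applies, and K = 1.
J = -2 if N >= -2 else -3  [with N=1]  = -2
D = J - 2·N - 2·K  [with J=-2, N=1, K=1]  = -6
Without intervention: J = -2 if N >= -2 else -3  [with N=1]  = -2; K = -J - N + 4  [with J=-2, N=1]  = 5; D = J - 2·N - 2·K  [with J=-2, N=1, K=5]  = -14.
Change = -6 − (-14) = 8.

8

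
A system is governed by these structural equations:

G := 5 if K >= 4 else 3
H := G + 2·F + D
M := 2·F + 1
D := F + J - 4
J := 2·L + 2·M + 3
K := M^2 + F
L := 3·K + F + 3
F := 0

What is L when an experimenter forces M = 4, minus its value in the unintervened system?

Under do(M=4), the mechanism M := 2·F + 1 is discarded; M is fixed at 4.
K = M^2 + F  [with M=4, F=0]  = 16
L = 3·K + F + 3  [with K=16, F=0]  = 51
Without intervention: M = 2·F + 1  [with F=0]  = 1; K = M^2 + F  [with M=1, F=0]  = 1; L = 3·K + F + 3  [with K=1, F=0]  = 6.
Change = 51 − 6 = 45.

45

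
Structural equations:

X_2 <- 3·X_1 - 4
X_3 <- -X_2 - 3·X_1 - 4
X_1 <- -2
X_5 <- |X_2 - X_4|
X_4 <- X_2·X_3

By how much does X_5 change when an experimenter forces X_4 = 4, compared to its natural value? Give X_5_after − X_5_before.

-96

Intervening sets X_4 = 4 and removes its equation (X_4 <- X_2·X_3).
X_2 = 3·X_1 - 4  [with X_1=-2]  = -10
X_5 = |X_2 - X_4|  [with X_2=-10, X_4=4]  = 14
Without intervention: X_2 = 3·X_1 - 4  [with X_1=-2]  = -10; X_3 = -X_2 - 3·X_1 - 4  [with X_2=-10, X_1=-2]  = 12; X_4 = X_2·X_3  [with X_2=-10, X_3=12]  = -120; X_5 = |X_2 - X_4|  [with X_2=-10, X_4=-120]  = 110.
Change = 14 − 110 = -96.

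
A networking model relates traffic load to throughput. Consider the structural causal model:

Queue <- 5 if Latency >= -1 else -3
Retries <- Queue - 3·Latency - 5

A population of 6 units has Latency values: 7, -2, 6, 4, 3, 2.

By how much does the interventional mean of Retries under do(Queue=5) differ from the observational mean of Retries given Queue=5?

3.2

Under do(Queue=5), Queue's equation is replaced by Queue=5 for every unit. Per-unit Retries: -21, 6, -18, -12, -9, -6. Mean = -10.
Conditioning on Queue=5 selects the 5 unit(s) with Latency ∈ {7, 6, 4, 3, 2}. Their Retries values: -21, -18, -12, -9, -6. Mean = -13.2.
Difference = -10 − (-13.2) = 3.2.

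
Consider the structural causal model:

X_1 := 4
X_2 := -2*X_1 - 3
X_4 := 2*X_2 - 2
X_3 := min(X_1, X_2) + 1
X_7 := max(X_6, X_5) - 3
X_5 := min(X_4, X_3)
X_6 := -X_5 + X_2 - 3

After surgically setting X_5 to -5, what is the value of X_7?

Under do(X_5=-5), the mechanism X_5 := min(X_4, X_3) is discarded; X_5 is fixed at -5.
X_2 = -2*X_1 - 3  [with X_1=4]  = -11
X_6 = -X_5 + X_2 - 3  [with X_5=-5, X_2=-11]  = -9
X_7 = max(X_6, X_5) - 3  [with X_6=-9, X_5=-5]  = -8

-8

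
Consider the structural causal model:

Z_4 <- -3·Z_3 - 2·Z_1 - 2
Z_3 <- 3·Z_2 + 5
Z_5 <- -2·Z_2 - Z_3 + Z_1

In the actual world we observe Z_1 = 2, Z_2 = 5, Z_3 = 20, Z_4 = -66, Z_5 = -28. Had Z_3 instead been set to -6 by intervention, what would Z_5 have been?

do(Z_3=-6) replaces the equation Z_3 <- 3·Z_2 + 5 with the constant Z_3 = -6.
Z_5 = -2·Z_2 - Z_3 + Z_1  [with Z_2=5, Z_3=-6, Z_1=2]  = -2

-2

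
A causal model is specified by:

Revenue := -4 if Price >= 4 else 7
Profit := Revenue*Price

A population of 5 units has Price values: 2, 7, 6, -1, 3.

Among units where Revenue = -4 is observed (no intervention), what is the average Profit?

-26

E[Profit|Revenue=-4] averages over only the 2 units with Revenue=-4 (Price = 7, 6): Profit = -28, -24, mean -26.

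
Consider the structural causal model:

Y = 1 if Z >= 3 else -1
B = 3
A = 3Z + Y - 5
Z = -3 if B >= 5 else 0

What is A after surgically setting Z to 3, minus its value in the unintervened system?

Under do(Z=3), the mechanism Z = -3 if B >= 5 else 0 is discarded; Z is fixed at 3.
Y = 1 if Z >= 3 else -1  [with Z=3]  = 1
A = 3Z + Y - 5  [with Z=3, Y=1]  = 5
Without intervention: Z = -3 if B >= 5 else 0  [with B=3]  = 0; Y = 1 if Z >= 3 else -1  [with Z=0]  = -1; A = 3Z + Y - 5  [with Z=0, Y=-1]  = -6.
Change = 5 − (-6) = 11.

11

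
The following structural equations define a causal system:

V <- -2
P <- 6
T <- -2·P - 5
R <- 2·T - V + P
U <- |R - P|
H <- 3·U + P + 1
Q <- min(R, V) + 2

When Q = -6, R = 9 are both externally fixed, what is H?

16

Setting Q = -6, R = 9 by intervention discards those variables' equations.
U = |R - P|  [with R=9, P=6]  = 3
H = 3·U + P + 1  [with U=3, P=6]  = 16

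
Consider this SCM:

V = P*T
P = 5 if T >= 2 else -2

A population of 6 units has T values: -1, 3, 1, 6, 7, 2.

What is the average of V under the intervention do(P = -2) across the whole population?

-6

The intervention sets P=-2 in all 6 units regardless of T. Recomputing V per unit gives 2, -6, -2, -12, -14, -4; average -6.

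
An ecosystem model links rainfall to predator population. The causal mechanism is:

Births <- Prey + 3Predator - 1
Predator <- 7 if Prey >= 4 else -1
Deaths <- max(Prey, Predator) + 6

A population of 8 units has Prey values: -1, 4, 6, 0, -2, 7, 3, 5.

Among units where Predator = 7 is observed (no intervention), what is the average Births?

Observing Predator=7 restricts to units where Predator's equation naturally yields 7: Prey ∈ {4, 6, 7, 5}. In that subpopulation Births = 24, 26, 27, 25, mean 25.5.

25.5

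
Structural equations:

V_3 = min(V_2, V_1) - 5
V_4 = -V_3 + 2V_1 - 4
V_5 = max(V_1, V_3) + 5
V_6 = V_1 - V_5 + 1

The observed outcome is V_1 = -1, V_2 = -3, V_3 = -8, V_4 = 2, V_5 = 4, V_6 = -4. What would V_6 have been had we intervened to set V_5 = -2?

The intervention breaks the incoming arrows to V_5: V_5 = max(V_1, V_3) + 5 no longer applies, and V_5 = -2.
V_6 = V_1 - V_5 + 1  [with V_1=-1, V_5=-2]  = 2

2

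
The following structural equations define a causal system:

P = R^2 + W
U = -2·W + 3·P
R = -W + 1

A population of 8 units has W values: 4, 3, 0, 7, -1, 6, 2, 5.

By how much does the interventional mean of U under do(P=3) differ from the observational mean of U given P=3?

-5.5

Every unit gets P=3 under the intervention. U values become 1, 3, 9, -5, 11, -3, 5, -1; E[U|do(P=3)] = 2.5.
Conditioning on P=3 selects the 2 unit(s) with W ∈ {-1, 2}. Their U values: 11, 5. Mean = 8.
Difference = 2.5 − 8 = -5.5.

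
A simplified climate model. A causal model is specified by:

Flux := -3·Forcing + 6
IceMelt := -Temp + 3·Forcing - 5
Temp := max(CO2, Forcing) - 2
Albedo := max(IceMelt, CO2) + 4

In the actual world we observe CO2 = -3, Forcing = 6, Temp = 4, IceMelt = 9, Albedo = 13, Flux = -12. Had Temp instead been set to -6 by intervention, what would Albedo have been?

23

do(Temp=-6) replaces the equation Temp := max(CO2, Forcing) - 2 with the constant Temp = -6.
IceMelt = -Temp + 3·Forcing - 5  [with Temp=-6, Forcing=6]  = 19
Albedo = max(IceMelt, CO2) + 4  [with IceMelt=19, CO2=-3]  = 23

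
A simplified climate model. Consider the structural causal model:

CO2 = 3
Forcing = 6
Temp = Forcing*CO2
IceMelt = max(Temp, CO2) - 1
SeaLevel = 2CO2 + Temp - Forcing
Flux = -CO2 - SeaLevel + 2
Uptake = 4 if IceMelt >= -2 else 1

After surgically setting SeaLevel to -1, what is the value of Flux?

0

The intervention breaks the incoming arrows to SeaLevel: SeaLevel = 2CO2 + Temp - Forcing no longer applies, and SeaLevel = -1.
Flux = -CO2 - SeaLevel + 2  [with CO2=3, SeaLevel=-1]  = 0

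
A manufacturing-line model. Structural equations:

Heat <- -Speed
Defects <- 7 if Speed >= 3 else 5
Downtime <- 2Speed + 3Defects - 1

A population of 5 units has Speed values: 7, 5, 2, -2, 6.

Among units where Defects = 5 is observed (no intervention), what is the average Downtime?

14

E[Downtime|Defects=5] averages over only the 2 units with Defects=5 (Speed = 2, -2): Downtime = 18, 10, mean 14.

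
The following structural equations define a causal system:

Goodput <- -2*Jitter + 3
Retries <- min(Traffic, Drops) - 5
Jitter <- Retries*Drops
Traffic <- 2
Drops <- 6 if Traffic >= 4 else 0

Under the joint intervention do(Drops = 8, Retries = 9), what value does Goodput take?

Under do(Drops = 8, Retries = 9), each intervened variable's structural equation is replaced by its fixed value.
Jitter = Retries*Drops  [with Retries=9, Drops=8]  = 72
Goodput = -2*Jitter + 3  [with Jitter=72]  = -141

-141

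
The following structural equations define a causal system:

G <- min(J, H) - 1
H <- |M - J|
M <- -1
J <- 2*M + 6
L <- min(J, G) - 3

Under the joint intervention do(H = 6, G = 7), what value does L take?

1

Setting H = 6, G = 7 by intervention discards those variables' equations.
J = 2*M + 6  [with M=-1]  = 4
L = min(J, G) - 3  [with J=4, G=7]  = 1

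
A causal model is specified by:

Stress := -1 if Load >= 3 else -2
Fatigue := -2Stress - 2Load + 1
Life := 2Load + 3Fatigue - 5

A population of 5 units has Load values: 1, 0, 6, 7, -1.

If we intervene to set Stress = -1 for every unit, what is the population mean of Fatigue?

-2.2

The intervention sets Stress=-1 in all 5 units regardless of Load. Recomputing Fatigue per unit gives 1, 3, -9, -11, 5; average -2.2.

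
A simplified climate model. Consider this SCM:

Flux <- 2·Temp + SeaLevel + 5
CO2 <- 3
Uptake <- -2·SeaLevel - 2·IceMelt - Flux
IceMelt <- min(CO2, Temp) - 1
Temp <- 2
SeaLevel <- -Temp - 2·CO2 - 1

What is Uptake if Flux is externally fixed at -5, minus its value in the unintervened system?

The intervention breaks the incoming arrows to Flux: Flux <- 2·Temp + SeaLevel + 5 no longer applies, and Flux = -5.
IceMelt = min(CO2, Temp) - 1  [with CO2=3, Temp=2]  = 1
SeaLevel = -Temp - 2·CO2 - 1  [with Temp=2, CO2=3]  = -9
Uptake = -2·SeaLevel - 2·IceMelt - Flux  [with SeaLevel=-9, IceMelt=1, Flux=-5]  = 21
Without intervention: IceMelt = min(CO2, Temp) - 1  [with CO2=3, Temp=2]  = 1; SeaLevel = -Temp - 2·CO2 - 1  [with Temp=2, CO2=3]  = -9; Flux = 2·Temp + SeaLevel + 5  [with Temp=2, SeaLevel=-9]  = 0; Uptake = -2·SeaLevel - 2·IceMelt - Flux  [with SeaLevel=-9, IceMelt=1, Flux=0]  = 16.
Change = 21 − 16 = 5.

5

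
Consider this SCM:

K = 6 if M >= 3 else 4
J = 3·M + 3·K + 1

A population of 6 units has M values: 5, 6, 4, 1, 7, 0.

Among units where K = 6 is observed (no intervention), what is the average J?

Conditioning on K=6 selects the 4 unit(s) with M ∈ {5, 6, 4, 7}. Their J values: 34, 37, 31, 40. Mean = 35.5.

35.5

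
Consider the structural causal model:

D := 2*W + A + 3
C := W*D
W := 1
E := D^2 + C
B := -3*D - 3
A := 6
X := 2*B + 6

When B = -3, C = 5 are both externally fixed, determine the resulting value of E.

126

Setting B = -3, C = 5 by intervention discards those variables' equations.
D = 2*W + A + 3  [with W=1, A=6]  = 11
E = D^2 + C  [with D=11, C=5]  = 126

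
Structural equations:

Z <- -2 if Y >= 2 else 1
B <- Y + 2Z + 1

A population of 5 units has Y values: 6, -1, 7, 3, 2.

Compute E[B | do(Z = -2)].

Every unit gets Z=-2 under the intervention. B values become 3, -4, 4, 0, -1; E[B|do(Z=-2)] = 0.4.

0.4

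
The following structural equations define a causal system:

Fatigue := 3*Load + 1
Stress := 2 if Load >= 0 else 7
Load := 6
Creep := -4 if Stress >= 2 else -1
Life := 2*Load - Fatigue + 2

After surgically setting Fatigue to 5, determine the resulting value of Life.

Intervening sets Fatigue = 5 and removes its equation (Fatigue := 3*Load + 1).
Life = 2*Load - Fatigue + 2  [with Load=6, Fatigue=5]  = 9

9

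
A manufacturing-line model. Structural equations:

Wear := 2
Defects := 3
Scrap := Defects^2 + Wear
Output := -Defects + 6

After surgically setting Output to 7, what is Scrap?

Under do(Output=7), the mechanism Output := -Defects + 6 is discarded; Output is fixed at 7.
Since Scrap is not a descendant of the intervened variable, it is unaffected.
Scrap = Defects^2 + Wear  [with Defects=3, Wear=2]  = 11

11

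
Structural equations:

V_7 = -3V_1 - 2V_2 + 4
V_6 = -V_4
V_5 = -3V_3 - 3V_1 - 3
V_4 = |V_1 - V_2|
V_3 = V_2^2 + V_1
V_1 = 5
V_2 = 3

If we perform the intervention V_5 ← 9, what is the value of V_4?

2

The intervention breaks the incoming arrows to V_5: V_5 = -3V_3 - 3V_1 - 3 no longer applies, and V_5 = 9.
Since V_4 is not a descendant of the intervened variable, it is unaffected.
V_4 = |V_1 - V_2|  [with V_1=5, V_2=3]  = 2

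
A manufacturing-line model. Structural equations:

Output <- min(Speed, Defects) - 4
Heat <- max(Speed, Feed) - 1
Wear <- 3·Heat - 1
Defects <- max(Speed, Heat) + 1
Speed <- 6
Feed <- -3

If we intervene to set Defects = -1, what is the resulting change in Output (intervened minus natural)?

The intervention breaks the incoming arrows to Defects: Defects <- max(Speed, Heat) + 1 no longer applies, and Defects = -1.
Output = min(Speed, Defects) - 4  [with Speed=6, Defects=-1]  = -5
Without intervention: Heat = max(Speed, Feed) - 1  [with Speed=6, Feed=-3]  = 5; Defects = max(Speed, Heat) + 1  [with Speed=6, Heat=5]  = 7; Output = min(Speed, Defects) - 4  [with Speed=6, Defects=7]  = 2.
Change = -5 − 2 = -7.

-7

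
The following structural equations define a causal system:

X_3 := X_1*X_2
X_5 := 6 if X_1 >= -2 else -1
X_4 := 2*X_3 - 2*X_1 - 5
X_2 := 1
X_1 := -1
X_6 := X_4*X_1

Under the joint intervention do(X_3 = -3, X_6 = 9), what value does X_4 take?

Setting X_3 = -3, X_6 = 9 by intervention discards those variables' equations.
X_4 = 2*X_3 - 2*X_1 - 5  [with X_3=-3, X_1=-1]  = -9

-9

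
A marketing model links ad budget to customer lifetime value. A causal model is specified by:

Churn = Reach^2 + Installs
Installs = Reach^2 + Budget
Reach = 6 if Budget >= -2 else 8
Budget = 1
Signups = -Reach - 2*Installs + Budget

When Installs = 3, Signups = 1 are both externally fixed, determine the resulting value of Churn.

39

Setting Installs = 3, Signups = 1 by intervention discards those variables' equations.
Reach = 6 if Budget >= -2 else 8  [with Budget=1]  = 6
Churn = Reach^2 + Installs  [with Reach=6, Installs=3]  = 39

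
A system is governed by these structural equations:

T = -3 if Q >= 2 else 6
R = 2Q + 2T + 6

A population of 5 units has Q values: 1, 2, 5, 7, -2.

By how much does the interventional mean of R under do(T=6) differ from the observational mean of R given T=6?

do(T=6) breaks T's dependence on Q. With T=6 fixed, R across the units is 20, 22, 28, 32, 14, mean 23.2.
E[R|T=6] averages over only the 2 units with T=6 (Q = 1, -2): R = 20, 14, mean 17.
Difference = 23.2 − 17 = 6.2.

6.2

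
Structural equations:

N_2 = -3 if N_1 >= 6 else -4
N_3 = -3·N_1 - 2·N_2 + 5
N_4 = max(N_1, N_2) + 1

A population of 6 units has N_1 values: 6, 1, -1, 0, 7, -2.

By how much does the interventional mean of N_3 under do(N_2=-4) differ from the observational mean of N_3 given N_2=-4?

-7

The intervention sets N_2=-4 in all 6 units regardless of N_1. Recomputing N_3 per unit gives -5, 10, 16, 13, -8, 19; average 7.5.
Conditioning on N_2=-4 selects the 4 unit(s) with N_1 ∈ {1, -1, 0, -2}. Their N_3 values: 10, 16, 13, 19. Mean = 14.5.
Difference = 7.5 − 14.5 = -7.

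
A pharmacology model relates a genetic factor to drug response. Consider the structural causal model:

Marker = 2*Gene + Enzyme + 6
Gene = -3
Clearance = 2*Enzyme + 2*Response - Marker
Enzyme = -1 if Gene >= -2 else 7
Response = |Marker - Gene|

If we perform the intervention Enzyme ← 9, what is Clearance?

33

do(Enzyme=9) replaces the equation Enzyme = -1 if Gene >= -2 else 7 with the constant Enzyme = 9.
Marker = 2*Gene + Enzyme + 6  [with Gene=-3, Enzyme=9]  = 9
Response = |Marker - Gene|  [with Marker=9, Gene=-3]  = 12
Clearance = 2*Enzyme + 2*Response - Marker  [with Enzyme=9, Response=12, Marker=9]  = 33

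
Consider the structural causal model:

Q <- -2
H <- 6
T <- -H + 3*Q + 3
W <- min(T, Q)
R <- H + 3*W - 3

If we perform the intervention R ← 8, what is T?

do(R=8) replaces the equation R <- H + 3*W - 3 with the constant R = 8.
T is not downstream of the intervention, so its value is determined by the original equations.
T = -H + 3*Q + 3  [with H=6, Q=-2]  = -9

-9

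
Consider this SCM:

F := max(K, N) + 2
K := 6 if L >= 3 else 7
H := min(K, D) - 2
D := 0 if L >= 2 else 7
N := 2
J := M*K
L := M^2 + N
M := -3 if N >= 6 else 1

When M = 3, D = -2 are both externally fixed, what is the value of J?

Setting M = 3, D = -2 by intervention discards those variables' equations.
L = M^2 + N  [with M=3, N=2]  = 11
K = 6 if L >= 3 else 7  [with L=11]  = 6
J = M*K  [with M=3, K=6]  = 18

18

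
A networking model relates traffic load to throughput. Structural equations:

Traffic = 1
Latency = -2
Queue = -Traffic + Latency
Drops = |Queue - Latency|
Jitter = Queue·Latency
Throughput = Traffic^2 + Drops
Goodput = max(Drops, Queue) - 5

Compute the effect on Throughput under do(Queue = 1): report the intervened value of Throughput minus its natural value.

2

The intervention breaks the incoming arrows to Queue: Queue = -Traffic + Latency no longer applies, and Queue = 1.
Drops = |Queue - Latency|  [with Queue=1, Latency=-2]  = 3
Throughput = Traffic^2 + Drops  [with Traffic=1, Drops=3]  = 4
Without intervention: Queue = -Traffic + Latency  [with Traffic=1, Latency=-2]  = -3; Drops = |Queue - Latency|  [with Queue=-3, Latency=-2]  = 1; Throughput = Traffic^2 + Drops  [with Traffic=1, Drops=1]  = 2.
Change = 4 − 2 = 2.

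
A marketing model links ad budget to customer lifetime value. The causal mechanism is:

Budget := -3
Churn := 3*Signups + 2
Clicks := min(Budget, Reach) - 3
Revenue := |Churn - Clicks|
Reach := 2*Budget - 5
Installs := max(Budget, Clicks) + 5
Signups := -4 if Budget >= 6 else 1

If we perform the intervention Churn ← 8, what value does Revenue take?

Intervening sets Churn = 8 and removes its equation (Churn := 3*Signups + 2).
Reach = 2*Budget - 5  [with Budget=-3]  = -11
Clicks = min(Budget, Reach) - 3  [with Budget=-3, Reach=-11]  = -14
Revenue = |Churn - Clicks|  [with Churn=8, Clicks=-14]  = 22

22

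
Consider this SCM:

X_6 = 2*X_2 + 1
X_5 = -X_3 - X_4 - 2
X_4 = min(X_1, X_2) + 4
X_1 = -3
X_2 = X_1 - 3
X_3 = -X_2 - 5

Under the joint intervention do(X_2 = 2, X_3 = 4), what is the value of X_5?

Under do(X_2 = 2, X_3 = 4), each intervened variable's structural equation is replaced by its fixed value.
X_4 = min(X_1, X_2) + 4  [with X_1=-3, X_2=2]  = 1
X_5 = -X_3 - X_4 - 2  [with X_3=4, X_4=1]  = -7

-7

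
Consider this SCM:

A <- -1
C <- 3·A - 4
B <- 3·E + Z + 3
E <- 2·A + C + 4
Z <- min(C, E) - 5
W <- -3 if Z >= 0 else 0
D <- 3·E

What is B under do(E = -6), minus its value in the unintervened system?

The intervention breaks the incoming arrows to E: E <- 2·A + C + 4 no longer applies, and E = -6.
C = 3·A - 4  [with A=-1]  = -7
Z = min(C, E) - 5  [with C=-7, E=-6]  = -12
B = 3·E + Z + 3  [with E=-6, Z=-12]  = -27
Without intervention: C = 3·A - 4  [with A=-1]  = -7; E = 2·A + C + 4  [with A=-1, C=-7]  = -5; Z = min(C, E) - 5  [with C=-7, E=-5]  = -12; B = 3·E + Z + 3  [with E=-5, Z=-12]  = -24.
Change = -27 − (-24) = -3.

-3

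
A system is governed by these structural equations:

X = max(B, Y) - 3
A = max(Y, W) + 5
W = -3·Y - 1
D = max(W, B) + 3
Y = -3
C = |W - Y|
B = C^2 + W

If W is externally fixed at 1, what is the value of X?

Under do(W=1), the mechanism W = -3·Y - 1 is discarded; W is fixed at 1.
C = |W - Y|  [with W=1, Y=-3]  = 4
B = C^2 + W  [with C=4, W=1]  = 17
X = max(B, Y) - 3  [with B=17, Y=-3]  = 14

14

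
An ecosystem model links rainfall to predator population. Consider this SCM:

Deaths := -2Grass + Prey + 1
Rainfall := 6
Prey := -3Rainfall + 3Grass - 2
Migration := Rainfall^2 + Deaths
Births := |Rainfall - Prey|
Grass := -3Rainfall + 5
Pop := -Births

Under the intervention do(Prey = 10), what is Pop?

-4

The intervention breaks the incoming arrows to Prey: Prey := -3Rainfall + 3Grass - 2 no longer applies, and Prey = 10.
Births = |Rainfall - Prey|  [with Rainfall=6, Prey=10]  = 4
Pop = -Births  [with Births=4]  = -4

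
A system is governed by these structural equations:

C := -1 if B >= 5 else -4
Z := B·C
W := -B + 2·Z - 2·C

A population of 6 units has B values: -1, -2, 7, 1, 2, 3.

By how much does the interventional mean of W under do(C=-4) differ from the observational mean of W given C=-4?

-9.6

The intervention sets C=-4 in all 6 units regardless of B. Recomputing W per unit gives 17, 26, -55, -1, -10, -19; average -7.
E[W|C=-4] averages over only the 5 units with C=-4 (B = -1, -2, 1, 2, 3): W = 17, 26, -1, -10, -19, mean 2.6.
Difference = -7 − 2.6 = -9.6.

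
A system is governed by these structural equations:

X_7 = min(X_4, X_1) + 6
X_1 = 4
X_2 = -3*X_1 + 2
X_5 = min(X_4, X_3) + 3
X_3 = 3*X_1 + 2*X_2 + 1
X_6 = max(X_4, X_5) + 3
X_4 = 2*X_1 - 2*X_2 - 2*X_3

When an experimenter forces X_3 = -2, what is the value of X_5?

do(X_3=-2) replaces the equation X_3 = 3*X_1 + 2*X_2 + 1 with the constant X_3 = -2.
X_2 = -3*X_1 + 2  [with X_1=4]  = -10
X_4 = 2*X_1 - 2*X_2 - 2*X_3  [with X_1=4, X_2=-10, X_3=-2]  = 32
X_5 = min(X_4, X_3) + 3  [with X_4=32, X_3=-2]  = 1

1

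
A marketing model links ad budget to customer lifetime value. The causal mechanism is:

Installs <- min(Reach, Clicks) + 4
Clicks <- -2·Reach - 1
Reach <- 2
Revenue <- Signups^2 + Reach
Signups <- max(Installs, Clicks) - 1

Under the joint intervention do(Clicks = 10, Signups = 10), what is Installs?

6

The joint intervention fixes Clicks = 10, Signups = 10, removing each variable's own equation.
Installs = min(Reach, Clicks) + 4  [with Reach=2, Clicks=10]  = 6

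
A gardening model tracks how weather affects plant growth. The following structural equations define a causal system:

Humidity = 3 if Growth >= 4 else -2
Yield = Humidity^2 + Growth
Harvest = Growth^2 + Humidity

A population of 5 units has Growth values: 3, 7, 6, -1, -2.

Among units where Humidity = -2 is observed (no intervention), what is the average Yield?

Observing Humidity=-2 restricts to units where Humidity's equation naturally yields -2: Growth ∈ {3, -1, -2}. In that subpopulation Yield = 7, 3, 2, mean 4.

4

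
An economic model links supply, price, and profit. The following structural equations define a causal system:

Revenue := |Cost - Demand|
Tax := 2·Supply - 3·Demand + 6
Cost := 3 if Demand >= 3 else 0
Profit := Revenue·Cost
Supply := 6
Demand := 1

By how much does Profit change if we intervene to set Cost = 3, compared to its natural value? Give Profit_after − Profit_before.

6

The intervention breaks the incoming arrows to Cost: Cost := 3 if Demand >= 3 else 0 no longer applies, and Cost = 3.
Revenue = |Cost - Demand|  [with Cost=3, Demand=1]  = 2
Profit = Revenue·Cost  [with Revenue=2, Cost=3]  = 6
Without intervention: Cost = 3 if Demand >= 3 else 0  [with Demand=1]  = 0; Revenue = |Cost - Demand|  [with Cost=0, Demand=1]  = 1; Profit = Revenue·Cost  [with Revenue=1, Cost=0]  = 0.
Change = 6 − 0 = 6.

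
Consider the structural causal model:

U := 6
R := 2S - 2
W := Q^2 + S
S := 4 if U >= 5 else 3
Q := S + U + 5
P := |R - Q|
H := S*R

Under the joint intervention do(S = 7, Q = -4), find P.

Setting S = 7, Q = -4 by intervention discards those variables' equations.
R = 2S - 2  [with S=7]  = 12
P = |R - Q|  [with R=12, Q=-4]  = 16

16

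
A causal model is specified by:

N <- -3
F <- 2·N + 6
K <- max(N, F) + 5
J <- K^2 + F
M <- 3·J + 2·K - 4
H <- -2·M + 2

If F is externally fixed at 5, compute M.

do(F=5) replaces the equation F <- 2·N + 6 with the constant F = 5.
K = max(N, F) + 5  [with N=-3, F=5]  = 10
J = K^2 + F  [with K=10, F=5]  = 105
M = 3·J + 2·K - 4  [with J=105, K=10]  = 331

331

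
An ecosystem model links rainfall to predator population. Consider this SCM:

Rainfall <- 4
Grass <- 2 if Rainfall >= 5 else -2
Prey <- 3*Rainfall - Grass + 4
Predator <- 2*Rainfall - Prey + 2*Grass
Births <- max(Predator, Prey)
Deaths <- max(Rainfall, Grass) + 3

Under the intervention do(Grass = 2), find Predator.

-2

Under do(Grass=2), the mechanism Grass <- 2 if Rainfall >= 5 else -2 is discarded; Grass is fixed at 2.
Prey = 3*Rainfall - Grass + 4  [with Rainfall=4, Grass=2]  = 14
Predator = 2*Rainfall - Prey + 2*Grass  [with Rainfall=4, Prey=14, Grass=2]  = -2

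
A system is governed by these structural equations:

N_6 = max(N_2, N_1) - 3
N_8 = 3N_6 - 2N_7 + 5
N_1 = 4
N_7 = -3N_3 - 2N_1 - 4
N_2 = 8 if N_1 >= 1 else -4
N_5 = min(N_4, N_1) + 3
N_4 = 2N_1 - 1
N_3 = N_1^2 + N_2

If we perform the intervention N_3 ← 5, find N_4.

7

The intervention breaks the incoming arrows to N_3: N_3 = N_1^2 + N_2 no longer applies, and N_3 = 5.
N_4 is not downstream of the intervention, so its value is determined by the original equations.
N_4 = 2N_1 - 1  [with N_1=4]  = 7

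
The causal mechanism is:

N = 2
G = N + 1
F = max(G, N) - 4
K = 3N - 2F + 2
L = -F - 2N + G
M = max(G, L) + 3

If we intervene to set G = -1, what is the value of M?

2

Under do(G=-1), the mechanism G = N + 1 is discarded; G is fixed at -1.
F = max(G, N) - 4  [with G=-1, N=2]  = -2
L = -F - 2N + G  [with F=-2, N=2, G=-1]  = -3
M = max(G, L) + 3  [with G=-1, L=-3]  = 2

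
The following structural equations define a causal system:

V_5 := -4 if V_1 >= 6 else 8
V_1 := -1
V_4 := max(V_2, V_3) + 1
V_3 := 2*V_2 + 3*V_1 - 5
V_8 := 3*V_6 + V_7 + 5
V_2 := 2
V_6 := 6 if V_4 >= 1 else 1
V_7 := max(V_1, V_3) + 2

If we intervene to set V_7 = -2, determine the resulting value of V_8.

do(V_7=-2) replaces the equation V_7 := max(V_1, V_3) + 2 with the constant V_7 = -2.
V_3 = 2*V_2 + 3*V_1 - 5  [with V_2=2, V_1=-1]  = -4
V_4 = max(V_2, V_3) + 1  [with V_2=2, V_3=-4]  = 3
V_6 = 6 if V_4 >= 1 else 1  [with V_4=3]  = 6
V_8 = 3*V_6 + V_7 + 5  [with V_6=6, V_7=-2]  = 21

21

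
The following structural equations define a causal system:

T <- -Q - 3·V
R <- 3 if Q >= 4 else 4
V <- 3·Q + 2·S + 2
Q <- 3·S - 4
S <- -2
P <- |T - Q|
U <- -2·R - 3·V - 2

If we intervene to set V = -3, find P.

Under do(V=-3), the mechanism V <- 3·Q + 2·S + 2 is discarded; V is fixed at -3.
Q = 3·S - 4  [with S=-2]  = -10
T = -Q - 3·V  [with Q=-10, V=-3]  = 19
P = |T - Q|  [with T=19, Q=-10]  = 29

29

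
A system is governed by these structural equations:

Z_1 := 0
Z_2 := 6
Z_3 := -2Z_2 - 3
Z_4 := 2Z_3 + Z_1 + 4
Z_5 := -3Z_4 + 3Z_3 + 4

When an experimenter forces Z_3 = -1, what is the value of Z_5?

-5

do(Z_3=-1) replaces the equation Z_3 := -2Z_2 - 3 with the constant Z_3 = -1.
Z_4 = 2Z_3 + Z_1 + 4  [with Z_3=-1, Z_1=0]  = 2
Z_5 = -3Z_4 + 3Z_3 + 4  [with Z_4=2, Z_3=-1]  = -5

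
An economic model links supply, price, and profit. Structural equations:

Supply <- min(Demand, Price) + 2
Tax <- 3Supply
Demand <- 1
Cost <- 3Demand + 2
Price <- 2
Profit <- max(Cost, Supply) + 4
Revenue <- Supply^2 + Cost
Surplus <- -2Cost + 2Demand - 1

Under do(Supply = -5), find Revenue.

do(Supply=-5) replaces the equation Supply <- min(Demand, Price) + 2 with the constant Supply = -5.
Cost = 3Demand + 2  [with Demand=1]  = 5
Revenue = Supply^2 + Cost  [with Supply=-5, Cost=5]  = 30

30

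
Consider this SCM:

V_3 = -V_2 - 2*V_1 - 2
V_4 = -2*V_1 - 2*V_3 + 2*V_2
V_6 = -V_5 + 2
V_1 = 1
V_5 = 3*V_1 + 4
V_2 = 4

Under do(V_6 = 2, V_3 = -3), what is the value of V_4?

Under do(V_6 = 2, V_3 = -3), each intervened variable's structural equation is replaced by its fixed value.
V_4 = -2*V_1 - 2*V_3 + 2*V_2  [with V_1=1, V_3=-3, V_2=4]  = 12

12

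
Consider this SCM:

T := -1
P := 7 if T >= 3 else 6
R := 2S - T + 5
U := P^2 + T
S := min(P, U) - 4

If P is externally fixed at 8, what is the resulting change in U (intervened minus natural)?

The intervention breaks the incoming arrows to P: P := 7 if T >= 3 else 6 no longer applies, and P = 8.
U = P^2 + T  [with P=8, T=-1]  = 63
Without intervention: P = 7 if T >= 3 else 6  [with T=-1]  = 6; U = P^2 + T  [with P=6, T=-1]  = 35.
Change = 63 − 35 = 28.

28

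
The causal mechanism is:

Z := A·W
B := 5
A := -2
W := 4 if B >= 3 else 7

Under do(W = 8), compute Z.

-16

The intervention breaks the incoming arrows to W: W := 4 if B >= 3 else 7 no longer applies, and W = 8.
Z = A·W  [with A=-2, W=8]  = -16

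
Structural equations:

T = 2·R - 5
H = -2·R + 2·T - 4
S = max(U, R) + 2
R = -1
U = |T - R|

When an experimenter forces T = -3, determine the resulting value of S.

4

do(T=-3) replaces the equation T = 2·R - 5 with the constant T = -3.
U = |T - R|  [with T=-3, R=-1]  = 2
S = max(U, R) + 2  [with U=2, R=-1]  = 4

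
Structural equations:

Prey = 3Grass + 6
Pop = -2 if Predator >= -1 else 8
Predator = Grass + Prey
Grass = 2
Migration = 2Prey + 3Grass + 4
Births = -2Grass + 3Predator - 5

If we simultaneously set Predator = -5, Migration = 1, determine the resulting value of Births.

-24

The joint intervention fixes Predator = -5, Migration = 1, removing each variable's own equation.
Births = -2Grass + 3Predator - 5  [with Grass=2, Predator=-5]  = -24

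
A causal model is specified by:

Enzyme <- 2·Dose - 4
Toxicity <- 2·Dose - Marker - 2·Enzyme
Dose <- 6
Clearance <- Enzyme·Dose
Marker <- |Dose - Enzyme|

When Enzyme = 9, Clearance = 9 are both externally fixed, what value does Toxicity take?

The joint intervention fixes Enzyme = 9, Clearance = 9, removing each variable's own equation.
Marker = |Dose - Enzyme|  [with Dose=6, Enzyme=9]  = 3
Toxicity = 2·Dose - Marker - 2·Enzyme  [with Dose=6, Marker=3, Enzyme=9]  = -9

-9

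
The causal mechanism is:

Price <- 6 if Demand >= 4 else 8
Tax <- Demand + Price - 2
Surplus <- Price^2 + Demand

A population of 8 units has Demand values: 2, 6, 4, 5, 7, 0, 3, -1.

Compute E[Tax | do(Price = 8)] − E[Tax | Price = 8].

2.25

Under do(Price=8), Price's equation is replaced by Price=8 for every unit. Per-unit Tax: 8, 12, 10, 11, 13, 6, 9, 5. Mean = 9.25.
E[Tax|Price=8] averages over only the 4 units with Price=8 (Demand = 2, 0, 3, -1): Tax = 8, 6, 9, 5, mean 7.
Difference = 9.25 − 7 = 2.25.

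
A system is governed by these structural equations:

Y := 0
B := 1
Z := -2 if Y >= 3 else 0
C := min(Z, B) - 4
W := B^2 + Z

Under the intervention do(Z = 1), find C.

-3

The intervention breaks the incoming arrows to Z: Z := -2 if Y >= 3 else 0 no longer applies, and Z = 1.
C = min(Z, B) - 4  [with Z=1, B=1]  = -3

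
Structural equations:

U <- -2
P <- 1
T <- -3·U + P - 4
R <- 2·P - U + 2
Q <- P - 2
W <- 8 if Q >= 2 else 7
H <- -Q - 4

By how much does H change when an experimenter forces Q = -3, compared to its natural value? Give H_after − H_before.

2

Under do(Q=-3), the mechanism Q <- P - 2 is discarded; Q is fixed at -3.
H = -Q - 4  [with Q=-3]  = -1
Without intervention: Q = P - 2  [with P=1]  = -1; H = -Q - 4  [with Q=-1]  = -3.
Change = -1 − (-3) = 2.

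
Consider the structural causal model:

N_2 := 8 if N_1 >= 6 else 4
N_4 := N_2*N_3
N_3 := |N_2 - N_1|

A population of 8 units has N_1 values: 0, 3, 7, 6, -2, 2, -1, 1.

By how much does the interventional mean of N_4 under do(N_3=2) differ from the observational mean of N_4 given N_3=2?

-2

Under do(N_3=2), N_3's equation is replaced by N_3=2 for every unit. Per-unit N_4: 8, 8, 16, 16, 8, 8, 8, 8. Mean = 10.
E[N_4|N_3=2] averages over only the 2 units with N_3=2 (N_1 = 6, 2): N_4 = 16, 8, mean 12.
Difference = 10 − 12 = -2.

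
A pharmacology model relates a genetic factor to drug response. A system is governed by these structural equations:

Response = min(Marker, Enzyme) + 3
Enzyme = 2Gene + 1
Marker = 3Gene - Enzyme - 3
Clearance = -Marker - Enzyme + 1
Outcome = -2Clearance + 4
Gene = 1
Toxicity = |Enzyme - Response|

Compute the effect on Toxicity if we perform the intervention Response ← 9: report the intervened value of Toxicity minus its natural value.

Intervening sets Response = 9 and removes its equation (Response = min(Marker, Enzyme) + 3).
Enzyme = 2Gene + 1  [with Gene=1]  = 3
Toxicity = |Enzyme - Response|  [with Enzyme=3, Response=9]  = 6
Without intervention: Enzyme = 2Gene + 1  [with Gene=1]  = 3; Marker = 3Gene - Enzyme - 3  [with Gene=1, Enzyme=3]  = -3; Response = min(Marker, Enzyme) + 3  [with Marker=-3, Enzyme=3]  = 0; Toxicity = |Enzyme - Response|  [with Enzyme=3, Response=0]  = 3.
Change = 6 − 3 = 3.

3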